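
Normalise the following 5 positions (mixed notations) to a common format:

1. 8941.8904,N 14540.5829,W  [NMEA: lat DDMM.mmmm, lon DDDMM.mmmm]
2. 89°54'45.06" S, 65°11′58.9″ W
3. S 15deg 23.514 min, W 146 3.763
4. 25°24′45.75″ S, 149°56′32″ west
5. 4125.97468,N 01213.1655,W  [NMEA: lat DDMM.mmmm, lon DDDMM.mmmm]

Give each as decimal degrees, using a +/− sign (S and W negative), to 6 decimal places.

Point 1:
  Latitude: split at 2 digits → 89° and 41.8904′; 89 + 41.8904/60 = 89.6981733
  N ⇒ keep positive
  Longitude: split at 3 digits → 145° and 40.5829′; 145 + 40.5829/60 = 145.6763817
  hemisphere W, so the sign is −
Point 2:
  φ: 89° + 54/60 + 45.06/3600 = 89 + 0.900000 + 0.012517 = 89.9125167
  S → negative
  λ: 65 + 11/60 + 58.9/3600 = 65.1996944
  W ⇒ negate
Point 3:
  Latitude: 15 + 23.514/60 = 15.3919000
  S ⇒ negate
  λ: 146 + 3.763/60 = 146.0627167
  W → negative
Point 4:
  φ: 24′ + 45.75″ = 24.76250′; 25 + 24.76250/60 = 25.4127083
  S ⇒ negate
  λ: 149° + 56/60 + 32/3600 = 149 + 0.933333 + 0.008889 = 149.9422222
  hemisphere W, so the sign is −
Point 5:
  φ: degrees = first 2 digits = 41, minutes = 25.97468; 41 + 25.97468/60 = 41.4329113
  N → positive
  λ: degrees = first 3 digits = 12, minutes = 13.1655; 12 + 13.1655/60 = 12.2194250
  hemisphere W, so the sign is −

1. 89.698173, -145.676382
2. -89.912517, -65.199694
3. -15.391900, -146.062717
4. -25.412708, -149.942222
5. 41.432911, -12.219425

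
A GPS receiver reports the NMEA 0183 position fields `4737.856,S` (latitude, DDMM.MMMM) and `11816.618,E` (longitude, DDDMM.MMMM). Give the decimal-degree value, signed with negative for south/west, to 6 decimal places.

Lat: split at 2 digits → 47° and 37.856′; 47 + 37.856/60 = 47.6309333
hemisphere S, so the sign is −
λ: degrees = first 3 digits = 118, minutes = 16.618; 118 + 16.618/60 = 118.2769667
E → positive

-47.630933, 118.276967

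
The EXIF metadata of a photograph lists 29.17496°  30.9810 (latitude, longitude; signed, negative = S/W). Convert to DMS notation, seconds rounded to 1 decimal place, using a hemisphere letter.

29°10′29.9″ N, 30°58′51.6″ E

φ: 0.174960 × 60 = 10.49760′ → 10′, remainder × 60 = 29.856″
Lon: whole degrees 30; 58.86000′ → 58′ and 51.600″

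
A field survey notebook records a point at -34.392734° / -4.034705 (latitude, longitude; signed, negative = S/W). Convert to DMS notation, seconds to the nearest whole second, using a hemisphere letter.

Latitude is negative → S; |value| = 34.392734
Latitude: 0.392734° → 23.56404′; 0.56404 × 60 = 33.84″
Longitude is negative → W; |value| = 4.034705
Lon: 0.034705 × 60 = 2.08230′ → 2′, remainder × 60 = 4.94″

34°23′34″ S, 4°02′5″ W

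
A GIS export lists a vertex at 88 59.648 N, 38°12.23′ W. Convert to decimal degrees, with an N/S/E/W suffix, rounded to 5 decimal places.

88.99413° N, 38.20383° W

φ: 88 + 59.648/60 = 88.994133
Lon: 38 + 12.23/60 = 38.203833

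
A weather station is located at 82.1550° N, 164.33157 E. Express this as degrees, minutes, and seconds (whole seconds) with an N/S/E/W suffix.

82°09′18″ N, 164°19′54″ E

φ: 0.155000° → 9.30000′; 0.30000 × 60 = 18.00″
λ: whole degrees 164; 19.89420′ → 19′ and 53.65″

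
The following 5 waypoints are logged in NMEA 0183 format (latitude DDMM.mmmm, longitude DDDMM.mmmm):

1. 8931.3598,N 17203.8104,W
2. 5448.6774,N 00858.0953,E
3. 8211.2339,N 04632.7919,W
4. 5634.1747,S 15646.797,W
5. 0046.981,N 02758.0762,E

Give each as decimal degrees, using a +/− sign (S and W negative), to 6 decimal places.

1. 89.522663, -172.063507
2. 54.811290, 8.968255
3. 82.187232, -46.546532
4. -56.569578, -156.779950
5. 0.783017, 27.967937

Point 1:
  Lat: degrees = first 2 digits = 89, minutes = 31.3598; 89 + 31.3598/60 = 89.5226633
  N ⇒ keep positive
  Longitude: degrees = first 3 digits = 172, minutes = 3.8104; 172 + 3.8104/60 = 172.0635067
  W → negative
Point 2:
  Lat: split at 2 digits → 54° and 48.6774′; 54 + 48.6774/60 = 54.8112900
  N ⇒ keep positive
  Lon: split at 3 digits → 008° and 58.0953′; 8 + 58.0953/60 = 8.9682550
  E ⇒ keep positive
Point 3:
  Latitude: split at 2 digits → 82° and 11.2339′; 82 + 11.2339/60 = 82.1872317
  N ⇒ keep positive
  Lon: split at 3 digits → 046° and 32.7919′; 46 + 32.7919/60 = 46.5465317
  hemisphere W, so the sign is −
Point 4:
  φ: split at 2 digits → 56° and 34.1747′; 56 + 34.1747/60 = 56.5695783
  hemisphere S, so the sign is −
  λ: split at 3 digits → 156° and 46.797′; 156 + 46.797/60 = 156.7799500
  hemisphere W, so the sign is −
Point 5:
  Latitude: split at 2 digits → 00° and 46.981′; 0 + 46.981/60 = 0.7830167
  N → positive
  Lon: split at 3 digits → 027° and 58.0762′; 27 + 58.0762/60 = 27.9679367
  E → positive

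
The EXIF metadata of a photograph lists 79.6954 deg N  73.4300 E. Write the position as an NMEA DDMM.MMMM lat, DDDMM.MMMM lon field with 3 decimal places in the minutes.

φ: 79° + 0.695400 × 60 = 79° 41.72400′
Lon: fractional part 0.430000 → 25.80000 minutes

7941.724,N / 07325.800,E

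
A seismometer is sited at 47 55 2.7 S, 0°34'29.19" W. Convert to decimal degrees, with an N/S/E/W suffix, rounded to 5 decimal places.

φ: 47 + 55/60 + 2.7/3600 = 47.917417
Longitude: 0° + 34/60 + 29.19/3600 = 0 + 0.566667 + 0.008108 = 0.574775

47.91742° S, 0.57478° W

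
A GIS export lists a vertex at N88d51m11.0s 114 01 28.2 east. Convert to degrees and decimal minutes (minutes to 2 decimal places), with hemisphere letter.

88° 51.18′ N, 114° 1.47′ E

Lat: 51 + 11/60 = 51.1833′
λ: 1 + 28.2/60 = 1.4700′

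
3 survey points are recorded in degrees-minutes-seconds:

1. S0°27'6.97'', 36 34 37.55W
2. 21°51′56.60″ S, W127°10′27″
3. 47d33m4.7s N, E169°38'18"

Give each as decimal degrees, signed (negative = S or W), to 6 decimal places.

1. -0.451936, -36.577097
2. -21.865722, -127.174167
3. 47.551306, 169.638333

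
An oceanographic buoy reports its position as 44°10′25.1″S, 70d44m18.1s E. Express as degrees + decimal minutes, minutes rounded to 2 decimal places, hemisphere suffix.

44° 10.42′ S, 70° 44.30′ E

φ: 10 + 25.1/60 = 10.4183′
λ: 44 + 18.1/60 = 44.3017′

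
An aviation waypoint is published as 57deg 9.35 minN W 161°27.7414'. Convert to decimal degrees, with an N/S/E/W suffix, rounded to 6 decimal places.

Lat: 57 + 9.35/60 = 57.1558333
Lon: 27.7414′ = 0.462357°; total 161.4623567

57.155833° N, 161.462357° W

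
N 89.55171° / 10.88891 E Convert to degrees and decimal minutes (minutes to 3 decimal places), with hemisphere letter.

Lat: 89° + 0.551710 × 60 = 89° 33.10260′
λ: 10° + 0.888910 × 60 = 10° 53.33460′

89° 33.103′ N, 10° 53.335′ E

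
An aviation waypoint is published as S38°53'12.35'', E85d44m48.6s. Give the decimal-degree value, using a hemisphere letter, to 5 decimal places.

Latitude: 38° + 53/60 + 12.35/3600 = 38 + 0.883333 + 0.003431 = 38.886764
Longitude: 44′ + 48.6″ = 44.81000′; 85 + 44.81000/60 = 85.746833

38.88676° S, 85.74683° E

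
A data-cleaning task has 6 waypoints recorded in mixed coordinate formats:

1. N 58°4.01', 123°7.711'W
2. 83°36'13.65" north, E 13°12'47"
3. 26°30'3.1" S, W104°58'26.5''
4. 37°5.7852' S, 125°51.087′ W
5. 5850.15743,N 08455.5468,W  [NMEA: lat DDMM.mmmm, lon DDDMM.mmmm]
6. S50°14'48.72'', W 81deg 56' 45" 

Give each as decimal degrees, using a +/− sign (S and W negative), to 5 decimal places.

Point 1:
  Lat: 58 + 4.01/60 = 58.066833
  N → positive
  λ: 123 + 7.711/60 = 123.128517
  hemisphere W, so the sign is −
Point 2:
  Latitude: 36′ + 13.65″ = 36.22750′; 83 + 36.22750/60 = 83.603792
  N ⇒ keep positive
  Lon: 13 + 12/60 + 47/3600 = 13.213056
  E ⇒ keep positive
Point 3:
  Latitude: 30′ + 3.1″ = 30.05167′; 26 + 30.05167/60 = 26.500861
  S → negative
  Lon: 104 + 58/60 + 26.5/3600 = 104.974028
  W → negative
Point 4:
  Lat: 37 + 5.7852/60 = 37.096420
  S ⇒ negate
  Longitude: 51.087′ = 0.851450°; total 125.851450
  W ⇒ negate
Point 5:
  Latitude: split at 2 digits → 58° and 50.15743′; 58 + 50.15743/60 = 58.835957
  N → positive
  λ: split at 3 digits → 084° and 55.5468′; 84 + 55.5468/60 = 84.925780
  hemisphere W, so the sign is −
Point 6:
  Lat: 50° + 14/60 + 48.72/3600 = 50 + 0.233333 + 0.013533 = 50.246867
  S → negative
  Longitude: 81° + 56/60 + 45/3600 = 81 + 0.933333 + 0.012500 = 81.945833
  hemisphere W, so the sign is −

1. 58.06683, -123.12852
2. 83.60379, 13.21306
3. -26.50086, -104.97403
4. -37.09642, -125.85145
5. 58.83596, -84.92578
6. -50.24687, -81.94583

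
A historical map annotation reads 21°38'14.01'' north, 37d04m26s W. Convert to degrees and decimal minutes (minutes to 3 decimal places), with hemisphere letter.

21° 38.234′ N, 37° 4.433′ W

Lat: 38 + 14.01/60 = 38.23350′
Lon: seconds/60 = 0.43333; minutes = 4 + 0.43333 = 4.43333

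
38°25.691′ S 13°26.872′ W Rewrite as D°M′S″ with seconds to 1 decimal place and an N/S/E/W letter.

38°25′41.5″ S, 13°26′52.3″ W

φ: fractional minutes 0.69100 × 60 = 41.460″
λ: 26.87200′ → 26′ and 0.87200 × 60 = 52.320″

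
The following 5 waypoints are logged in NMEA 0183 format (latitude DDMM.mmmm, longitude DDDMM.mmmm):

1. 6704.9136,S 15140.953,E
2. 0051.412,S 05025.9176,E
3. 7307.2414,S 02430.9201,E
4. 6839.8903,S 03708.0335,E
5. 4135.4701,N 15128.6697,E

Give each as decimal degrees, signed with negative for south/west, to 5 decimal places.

1. -67.08189, 151.68255
2. -0.85687, 50.43196
3. -73.12069, 24.51534
4. -68.66484, 37.13389
5. 41.59117, 151.47783

Point 1:
  Lat: split at 2 digits → 67° and 4.9136′; 67 + 4.9136/60 = 67.081893
  S ⇒ negate
  λ: degrees = first 3 digits = 151, minutes = 40.953; 151 + 40.953/60 = 151.682550
  E → positive
Point 2:
  Latitude: split at 2 digits → 00° and 51.412′; 0 + 51.412/60 = 0.856867
  S → negative
  λ: degrees = first 3 digits = 50, minutes = 25.9176; 50 + 25.9176/60 = 50.431960
  E → positive
Point 3:
  Latitude: split at 2 digits → 73° and 7.2414′; 73 + 7.2414/60 = 73.120690
  S ⇒ negate
  Lon: split at 3 digits → 024° and 30.9201′; 24 + 30.9201/60 = 24.515335
  E ⇒ keep positive
Point 4:
  Lat: split at 2 digits → 68° and 39.8903′; 68 + 39.8903/60 = 68.664838
  S → negative
  Lon: degrees = first 3 digits = 37, minutes = 8.0335; 37 + 8.0335/60 = 37.133892
  E ⇒ keep positive
Point 5:
  Latitude: split at 2 digits → 41° and 35.4701′; 41 + 35.4701/60 = 41.591168
  N ⇒ keep positive
  λ: split at 3 digits → 151° and 28.6697′; 151 + 28.6697/60 = 151.477828
  E → positive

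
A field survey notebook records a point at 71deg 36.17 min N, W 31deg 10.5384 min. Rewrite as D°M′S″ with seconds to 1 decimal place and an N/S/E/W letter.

71°36′10.2″ N, 31°10′32.3″ W

Latitude: 36.17000′ → 36′ and 0.17000 × 60 = 10.200″
Lon: fractional minutes 0.53840 × 60 = 32.304″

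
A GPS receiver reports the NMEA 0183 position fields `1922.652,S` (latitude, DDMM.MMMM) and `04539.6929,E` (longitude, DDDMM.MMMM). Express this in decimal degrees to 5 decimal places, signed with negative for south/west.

-19.37753, 45.66155

φ: degrees = first 2 digits = 19, minutes = 22.652; 19 + 22.652/60 = 19.377533
S → negative
Longitude: split at 3 digits → 045° and 39.6929′; 45 + 39.6929/60 = 45.661548
E ⇒ keep positive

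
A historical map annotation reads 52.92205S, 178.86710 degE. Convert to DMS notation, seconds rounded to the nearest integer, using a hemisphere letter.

52°55′19″ S, 178°52′2″ E

Lat: whole degrees 52; 55.32300′ → 55′ and 19.38″
Longitude: 0.867100 × 60 = 52.02600′ → 52′, remainder × 60 = 1.56″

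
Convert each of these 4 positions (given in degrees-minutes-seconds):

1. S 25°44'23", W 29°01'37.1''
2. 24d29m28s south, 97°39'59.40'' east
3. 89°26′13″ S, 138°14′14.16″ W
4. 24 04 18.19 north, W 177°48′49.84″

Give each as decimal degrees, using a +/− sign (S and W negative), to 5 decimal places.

Point 1:
  Lat: 44′ + 23″ = 44.38333′; 25 + 44.38333/60 = 25.739722
  hemisphere S, so the sign is −
  Longitude: 29° + 1/60 + 37.1/3600 = 29 + 0.016667 + 0.010306 = 29.026972
  W ⇒ negate
Point 2:
  φ: 24 + 29/60 + 28/3600 = 24.491111
  S → negative
  Longitude: 39′ + 59.4″ = 39.99000′; 97 + 39.99000/60 = 97.666500
  E ⇒ keep positive
Point 3:
  Lat: 89 + 26/60 + 13/3600 = 89.436944
  S ⇒ negate
  Longitude: 14′ + 14.16″ = 14.23600′; 138 + 14.23600/60 = 138.237267
  W ⇒ negate
Point 4:
  Lat: 4′ + 18.19″ = 4.30317′; 24 + 4.30317/60 = 24.071719
  N ⇒ keep positive
  Lon: 177° + 48/60 + 49.84/3600 = 177 + 0.800000 + 0.013844 = 177.813844
  W → negative

1. -25.73972, -29.02697
2. -24.49111, 97.66650
3. -89.43694, -138.23727
4. 24.07172, -177.81384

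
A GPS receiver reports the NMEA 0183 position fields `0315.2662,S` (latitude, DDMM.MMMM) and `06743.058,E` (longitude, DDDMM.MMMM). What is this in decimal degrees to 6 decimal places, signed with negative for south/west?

-3.254437, 67.717633

Lat: split at 2 digits → 03° and 15.2662′; 3 + 15.2662/60 = 3.2544367
S ⇒ negate
Longitude: degrees = first 3 digits = 67, minutes = 43.058; 67 + 43.058/60 = 67.7176333
E ⇒ keep positive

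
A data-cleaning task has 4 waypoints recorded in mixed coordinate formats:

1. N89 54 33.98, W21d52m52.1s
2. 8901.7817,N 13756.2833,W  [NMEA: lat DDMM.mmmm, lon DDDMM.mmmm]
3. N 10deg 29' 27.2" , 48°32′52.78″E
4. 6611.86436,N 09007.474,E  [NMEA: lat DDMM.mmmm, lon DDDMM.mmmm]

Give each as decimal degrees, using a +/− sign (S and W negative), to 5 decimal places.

1. 89.90944, -21.88114
2. 89.02970, -137.93806
3. 10.49089, 48.54799
4. 66.19774, 90.12457

Point 1:
  Lat: 89 + 54/60 + 33.98/3600 = 89.909439
  N → positive
  λ: 21° + 52/60 + 52.1/3600 = 21 + 0.866667 + 0.014472 = 21.881139
  hemisphere W, so the sign is −
Point 2:
  φ: split at 2 digits → 89° and 1.7817′; 89 + 1.7817/60 = 89.029695
  N → positive
  λ: degrees = first 3 digits = 137, minutes = 56.2833; 137 + 56.2833/60 = 137.938055
  W ⇒ negate
Point 3:
  Latitude: 10 + 29/60 + 27.2/3600 = 10.490889
  N → positive
  Lon: 32′ + 52.78″ = 32.87967′; 48 + 32.87967/60 = 48.547994
  E → positive
Point 4:
  φ: degrees = first 2 digits = 66, minutes = 11.86436; 66 + 11.86436/60 = 66.197739
  N ⇒ keep positive
  λ: split at 3 digits → 090° and 7.474′; 90 + 7.474/60 = 90.124567
  E → positive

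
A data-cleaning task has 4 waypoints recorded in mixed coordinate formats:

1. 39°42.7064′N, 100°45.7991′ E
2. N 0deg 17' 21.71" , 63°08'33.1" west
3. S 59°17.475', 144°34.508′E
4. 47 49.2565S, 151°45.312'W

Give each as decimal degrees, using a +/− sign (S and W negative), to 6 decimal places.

Point 1:
  Lat: 42.7064′ = 0.711773°; total 39.7117733
  N ⇒ keep positive
  λ: 45.7991′ = 0.763318°; total 100.7633183
  E ⇒ keep positive
Point 2:
  Lat: 17′ + 21.71″ = 17.36183′; 0 + 17.36183/60 = 0.2893639
  N → positive
  Longitude: 63° + 8/60 + 33.1/3600 = 63 + 0.133333 + 0.009194 = 63.1425278
  hemisphere W, so the sign is −
Point 3:
  Latitude: 59 + 17.475/60 = 59.2912500
  hemisphere S, so the sign is −
  Longitude: 34.508′ = 0.575133°; total 144.5751333
  E ⇒ keep positive
Point 4:
  Lat: 47 + 49.2565/60 = 47.8209417
  hemisphere S, so the sign is −
  Lon: 45.312′ = 0.755200°; total 151.7552000
  W ⇒ negate

1. 39.711773, 100.763318
2. 0.289364, -63.142528
3. -59.291250, 144.575133
4. -47.820942, -151.755200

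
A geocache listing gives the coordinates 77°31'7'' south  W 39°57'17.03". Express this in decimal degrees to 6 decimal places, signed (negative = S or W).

Lat: 77 + 31/60 + 7/3600 = 77.5186111
hemisphere S, so the sign is −
λ: 39 + 57/60 + 17.03/3600 = 39.9547306
W → negative

-77.518611, -39.954731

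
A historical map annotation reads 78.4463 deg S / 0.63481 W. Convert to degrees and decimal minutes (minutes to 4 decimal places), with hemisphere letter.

φ: 78° + 0.446300 × 60 = 78° 26.778000′
λ: minutes = (0.634810 − 0) × 60 = 38.088600

78° 26.7780′ S, 0° 38.0886′ W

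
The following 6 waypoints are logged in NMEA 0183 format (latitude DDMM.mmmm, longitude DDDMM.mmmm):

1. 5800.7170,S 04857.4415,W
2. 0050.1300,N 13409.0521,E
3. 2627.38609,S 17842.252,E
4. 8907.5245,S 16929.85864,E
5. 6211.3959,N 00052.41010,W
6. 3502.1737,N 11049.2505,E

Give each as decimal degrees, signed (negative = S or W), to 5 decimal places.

Point 1:
  Latitude: split at 2 digits → 58° and 0.717′; 58 + 0.717/60 = 58.011950
  S → negative
  Lon: degrees = first 3 digits = 48, minutes = 57.4415; 48 + 57.4415/60 = 48.957358
  W → negative
Point 2:
  Latitude: degrees = first 2 digits = 0, minutes = 50.13; 0 + 50.13/60 = 0.835500
  N → positive
  Longitude: split at 3 digits → 134° and 9.0521′; 134 + 9.0521/60 = 134.150868
  E ⇒ keep positive
Point 3:
  Latitude: degrees = first 2 digits = 26, minutes = 27.38609; 26 + 27.38609/60 = 26.456435
  S ⇒ negate
  λ: split at 3 digits → 178° and 42.252′; 178 + 42.252/60 = 178.704200
  E ⇒ keep positive
Point 4:
  Lat: degrees = first 2 digits = 89, minutes = 7.5245; 89 + 7.5245/60 = 89.125408
  S ⇒ negate
  λ: split at 3 digits → 169° and 29.85864′; 169 + 29.85864/60 = 169.497644
  E ⇒ keep positive
Point 5:
  φ: split at 2 digits → 62° and 11.3959′; 62 + 11.3959/60 = 62.189932
  N → positive
  λ: degrees = first 3 digits = 0, minutes = 52.4101; 0 + 52.4101/60 = 0.873502
  hemisphere W, so the sign is −
Point 6:
  φ: degrees = first 2 digits = 35, minutes = 2.1737; 35 + 2.1737/60 = 35.036228
  N ⇒ keep positive
  Lon: degrees = first 3 digits = 110, minutes = 49.2505; 110 + 49.2505/60 = 110.820842
  E ⇒ keep positive

1. -58.01195, -48.95736
2. 0.83550, 134.15087
3. -26.45643, 178.70420
4. -89.12541, 169.49764
5. 62.18993, -0.87350
6. 35.03623, 110.82084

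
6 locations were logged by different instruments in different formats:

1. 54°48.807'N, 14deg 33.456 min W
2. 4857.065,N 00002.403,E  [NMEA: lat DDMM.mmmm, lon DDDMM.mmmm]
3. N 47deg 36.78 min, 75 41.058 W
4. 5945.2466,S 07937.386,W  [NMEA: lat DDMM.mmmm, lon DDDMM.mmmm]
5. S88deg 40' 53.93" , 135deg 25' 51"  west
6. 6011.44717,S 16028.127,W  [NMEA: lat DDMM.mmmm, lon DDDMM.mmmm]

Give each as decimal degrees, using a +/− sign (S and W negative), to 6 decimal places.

1. 54.813450, -14.557600
2. 48.951083, 0.040050
3. 47.613000, -75.684300
4. -59.754110, -79.623100
5. -88.681647, -135.430833
6. -60.190786, -160.468783

Point 1:
  Latitude: 48.807′ = 0.813450°; total 54.8134500
  N → positive
  Longitude: 14 + 33.456/60 = 14.5576000
  hemisphere W, so the sign is −
Point 2:
  φ: split at 2 digits → 48° and 57.065′; 48 + 57.065/60 = 48.9510833
  N → positive
  Lon: degrees = first 3 digits = 0, minutes = 2.403; 0 + 2.403/60 = 0.0400500
  E ⇒ keep positive
Point 3:
  φ: 47 + 36.78/60 = 47.6130000
  N → positive
  Longitude: 75 + 41.058/60 = 75.6843000
  W ⇒ negate
Point 4:
  Latitude: degrees = first 2 digits = 59, minutes = 45.2466; 59 + 45.2466/60 = 59.7541100
  S ⇒ negate
  λ: degrees = first 3 digits = 79, minutes = 37.386; 79 + 37.386/60 = 79.6231000
  W ⇒ negate
Point 5:
  Lat: 88 + 40/60 + 53.93/3600 = 88.6816472
  S ⇒ negate
  Lon: 135° + 25/60 + 51/3600 = 135 + 0.416667 + 0.014167 = 135.4308333
  hemisphere W, so the sign is −
Point 6:
  Lat: split at 2 digits → 60° and 11.44717′; 60 + 11.44717/60 = 60.1907862
  S → negative
  Lon: degrees = first 3 digits = 160, minutes = 28.127; 160 + 28.127/60 = 160.4687833
  W → negative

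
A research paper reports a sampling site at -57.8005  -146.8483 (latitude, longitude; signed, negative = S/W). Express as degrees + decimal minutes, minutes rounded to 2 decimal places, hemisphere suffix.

57° 48.03′ S, 146° 50.90′ W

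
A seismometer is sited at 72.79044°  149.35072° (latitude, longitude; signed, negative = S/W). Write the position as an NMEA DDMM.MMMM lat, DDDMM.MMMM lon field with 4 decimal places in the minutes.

7247.4264,N / 14921.0432,E

Lat: fractional part 0.790440 → 47.426400 minutes
Lon: minutes = (149.350720 − 149) × 60 = 21.043200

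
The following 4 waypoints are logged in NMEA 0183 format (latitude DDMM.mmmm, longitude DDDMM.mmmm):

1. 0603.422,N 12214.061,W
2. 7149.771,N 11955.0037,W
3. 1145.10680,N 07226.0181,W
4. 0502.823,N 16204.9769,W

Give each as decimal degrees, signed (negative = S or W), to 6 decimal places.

Point 1:
  Latitude: degrees = first 2 digits = 6, minutes = 3.422; 6 + 3.422/60 = 6.0570333
  N ⇒ keep positive
  λ: split at 3 digits → 122° and 14.061′; 122 + 14.061/60 = 122.2343500
  W → negative
Point 2:
  Lat: degrees = first 2 digits = 71, minutes = 49.771; 71 + 49.771/60 = 71.8295167
  N → positive
  λ: split at 3 digits → 119° and 55.0037′; 119 + 55.0037/60 = 119.9167283
  W ⇒ negate
Point 3:
  Lat: split at 2 digits → 11° and 45.1068′; 11 + 45.1068/60 = 11.7517800
  N ⇒ keep positive
  λ: degrees = first 3 digits = 72, minutes = 26.0181; 72 + 26.0181/60 = 72.4336350
  W ⇒ negate
Point 4:
  Lat: split at 2 digits → 05° and 2.823′; 5 + 2.823/60 = 5.0470500
  N ⇒ keep positive
  λ: degrees = first 3 digits = 162, minutes = 4.9769; 162 + 4.9769/60 = 162.0829483
  hemisphere W, so the sign is −

1. 6.057033, -122.234350
2. 71.829517, -119.916728
3. 11.751780, -72.433635
4. 5.047050, -162.082948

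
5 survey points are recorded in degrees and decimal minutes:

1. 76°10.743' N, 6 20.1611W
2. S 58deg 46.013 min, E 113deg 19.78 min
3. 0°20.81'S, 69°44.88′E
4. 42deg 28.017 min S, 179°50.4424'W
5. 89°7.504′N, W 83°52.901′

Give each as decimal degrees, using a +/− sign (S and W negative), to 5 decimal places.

Point 1:
  φ: 10.743′ = 0.179050°; total 76.179050
  N ⇒ keep positive
  Lon: 20.1611′ = 0.336018°; total 6.336018
  hemisphere W, so the sign is −
Point 2:
  Latitude: 46.013′ = 0.766883°; total 58.766883
  S → negative
  Longitude: 113 + 19.78/60 = 113.329667
  E → positive
Point 3:
  Latitude: 0 + 20.81/60 = 0.346833
  S → negative
  λ: 69 + 44.88/60 = 69.748000
  E ⇒ keep positive
Point 4:
  Lat: 42 + 28.017/60 = 42.466950
  S ⇒ negate
  Lon: 50.4424′ = 0.840707°; total 179.840707
  W ⇒ negate
Point 5:
  φ: 7.504′ = 0.125067°; total 89.125067
  N → positive
  λ: 52.901′ = 0.881683°; total 83.881683
  W ⇒ negate

1. 76.17905, -6.33602
2. -58.76688, 113.32967
3. -0.34683, 69.74800
4. -42.46695, -179.84071
5. 89.12507, -83.88168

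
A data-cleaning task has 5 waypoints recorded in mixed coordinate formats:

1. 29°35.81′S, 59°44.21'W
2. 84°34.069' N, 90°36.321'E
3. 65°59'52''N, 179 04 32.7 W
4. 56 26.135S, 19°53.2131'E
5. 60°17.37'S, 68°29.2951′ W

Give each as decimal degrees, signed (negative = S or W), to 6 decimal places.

1. -29.596833, -59.736833
2. 84.567817, 90.605350
3. 65.997778, -179.075750
4. -56.435583, 19.886885
5. -60.289500, -68.488252

Point 1:
  Latitude: 29 + 35.81/60 = 29.5968333
  S → negative
  Lon: 44.21′ = 0.736833°; total 59.7368333
  hemisphere W, so the sign is −
Point 2:
  φ: 84 + 34.069/60 = 84.5678167
  N → positive
  Longitude: 36.321′ = 0.605350°; total 90.6053500
  E → positive
Point 3:
  Lat: 65° + 59/60 + 52/3600 = 65 + 0.983333 + 0.014444 = 65.9977778
  N ⇒ keep positive
  λ: 179° + 4/60 + 32.7/3600 = 179 + 0.066667 + 0.009083 = 179.0757500
  hemisphere W, so the sign is −
Point 4:
  Latitude: 26.135′ = 0.435583°; total 56.4355833
  hemisphere S, so the sign is −
  Longitude: 19 + 53.2131/60 = 19.8868850
  E → positive
Point 5:
  Latitude: 17.37′ = 0.289500°; total 60.2895000
  S → negative
  Longitude: 29.2951′ = 0.488252°; total 68.4882517
  W → negative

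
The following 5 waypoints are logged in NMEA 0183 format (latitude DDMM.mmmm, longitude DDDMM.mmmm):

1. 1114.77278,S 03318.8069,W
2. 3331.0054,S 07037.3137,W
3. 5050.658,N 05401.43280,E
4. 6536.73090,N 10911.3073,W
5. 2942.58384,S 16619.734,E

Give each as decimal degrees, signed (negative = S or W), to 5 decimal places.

Point 1:
  Latitude: split at 2 digits → 11° and 14.77278′; 11 + 14.77278/60 = 11.246213
  S → negative
  Lon: degrees = first 3 digits = 33, minutes = 18.8069; 33 + 18.8069/60 = 33.313448
  W → negative
Point 2:
  Latitude: degrees = first 2 digits = 33, minutes = 31.0054; 33 + 31.0054/60 = 33.516757
  S → negative
  Lon: split at 3 digits → 070° and 37.3137′; 70 + 37.3137/60 = 70.621895
  hemisphere W, so the sign is −
Point 3:
  Latitude: split at 2 digits → 50° and 50.658′; 50 + 50.658/60 = 50.844300
  N → positive
  λ: degrees = first 3 digits = 54, minutes = 1.4328; 54 + 1.4328/60 = 54.023880
  E → positive
Point 4:
  Latitude: split at 2 digits → 65° and 36.7309′; 65 + 36.7309/60 = 65.612182
  N → positive
  Lon: degrees = first 3 digits = 109, minutes = 11.3073; 109 + 11.3073/60 = 109.188455
  hemisphere W, so the sign is −
Point 5:
  φ: split at 2 digits → 29° and 42.58384′; 29 + 42.58384/60 = 29.709731
  S ⇒ negate
  λ: degrees = first 3 digits = 166, minutes = 19.734; 166 + 19.734/60 = 166.328900
  E ⇒ keep positive

1. -11.24621, -33.31345
2. -33.51676, -70.62190
3. 50.84430, 54.02388
4. 65.61218, -109.18846
5. -29.70973, 166.32890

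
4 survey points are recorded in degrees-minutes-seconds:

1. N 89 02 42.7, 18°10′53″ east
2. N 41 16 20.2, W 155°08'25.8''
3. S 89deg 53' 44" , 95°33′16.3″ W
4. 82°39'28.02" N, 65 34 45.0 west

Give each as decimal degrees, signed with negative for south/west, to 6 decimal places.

1. 89.045194, 18.181389
2. 41.272278, -155.140500
3. -89.895556, -95.554528
4. 82.657783, -65.579167

Point 1:
  φ: 89 + 2/60 + 42.7/3600 = 89.0451944
  N ⇒ keep positive
  Longitude: 18° + 10/60 + 53/3600 = 18 + 0.166667 + 0.014722 = 18.1813889
  E ⇒ keep positive
Point 2:
  φ: 41 + 16/60 + 20.2/3600 = 41.2722778
  N → positive
  Lon: 8′ + 25.8″ = 8.43000′; 155 + 8.43000/60 = 155.1405000
  hemisphere W, so the sign is −
Point 3:
  φ: 53′ + 44″ = 53.73333′; 89 + 53.73333/60 = 89.8955556
  hemisphere S, so the sign is −
  Lon: 33′ + 16.3″ = 33.27167′; 95 + 33.27167/60 = 95.5545278
  W ⇒ negate
Point 4:
  φ: 39′ + 28.02″ = 39.46700′; 82 + 39.46700/60 = 82.6577833
  N → positive
  Lon: 65 + 34/60 + 45/3600 = 65.5791667
  W → negative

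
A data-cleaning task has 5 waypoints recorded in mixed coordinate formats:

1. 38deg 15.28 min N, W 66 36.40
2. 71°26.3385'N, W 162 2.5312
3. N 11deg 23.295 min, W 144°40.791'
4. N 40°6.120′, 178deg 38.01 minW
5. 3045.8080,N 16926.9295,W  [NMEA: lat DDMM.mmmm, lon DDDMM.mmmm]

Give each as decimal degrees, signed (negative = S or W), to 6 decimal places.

1. 38.254667, -66.606667
2. 71.438975, -162.042187
3. 11.388250, -144.679850
4. 40.102000, -178.633500
5. 30.763467, -169.448825

Point 1:
  Latitude: 15.28′ = 0.254667°; total 38.2546667
  N → positive
  Longitude: 66 + 36.4/60 = 66.6066667
  W → negative
Point 2:
  φ: 71 + 26.3385/60 = 71.4389750
  N → positive
  Lon: 162 + 2.5312/60 = 162.0421867
  hemisphere W, so the sign is −
Point 3:
  φ: 23.295′ = 0.388250°; total 11.3882500
  N ⇒ keep positive
  Lon: 40.791′ = 0.679850°; total 144.6798500
  W ⇒ negate
Point 4:
  φ: 6.12′ = 0.102000°; total 40.1020000
  N → positive
  λ: 38.01′ = 0.633500°; total 178.6335000
  hemisphere W, so the sign is −
Point 5:
  Latitude: degrees = first 2 digits = 30, minutes = 45.808; 30 + 45.808/60 = 30.7634667
  N ⇒ keep positive
  Lon: split at 3 digits → 169° and 26.9295′; 169 + 26.9295/60 = 169.4488250
  W → negative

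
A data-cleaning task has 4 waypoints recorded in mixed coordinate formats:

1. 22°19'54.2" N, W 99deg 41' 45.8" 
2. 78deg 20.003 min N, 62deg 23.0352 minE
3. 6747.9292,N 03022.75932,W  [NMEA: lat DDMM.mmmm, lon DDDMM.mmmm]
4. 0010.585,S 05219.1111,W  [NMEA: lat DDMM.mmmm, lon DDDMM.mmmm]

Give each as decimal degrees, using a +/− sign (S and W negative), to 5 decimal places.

Point 1:
  Latitude: 22° + 19/60 + 54.2/3600 = 22 + 0.316667 + 0.015056 = 22.331722
  N ⇒ keep positive
  Lon: 99 + 41/60 + 45.8/3600 = 99.696056
  W ⇒ negate
Point 2:
  Latitude: 20.003′ = 0.333383°; total 78.333383
  N → positive
  Longitude: 62 + 23.0352/60 = 62.383920
  E → positive
Point 3:
  Latitude: split at 2 digits → 67° and 47.9292′; 67 + 47.9292/60 = 67.798820
  N ⇒ keep positive
  Lon: split at 3 digits → 030° and 22.75932′; 30 + 22.75932/60 = 30.379322
  hemisphere W, so the sign is −
Point 4:
  φ: degrees = first 2 digits = 0, minutes = 10.585; 0 + 10.585/60 = 0.176417
  hemisphere S, so the sign is −
  λ: degrees = first 3 digits = 52, minutes = 19.1111; 52 + 19.1111/60 = 52.318518
  W → negative

1. 22.33172, -99.69606
2. 78.33338, 62.38392
3. 67.79882, -30.37932
4. -0.17642, -52.31852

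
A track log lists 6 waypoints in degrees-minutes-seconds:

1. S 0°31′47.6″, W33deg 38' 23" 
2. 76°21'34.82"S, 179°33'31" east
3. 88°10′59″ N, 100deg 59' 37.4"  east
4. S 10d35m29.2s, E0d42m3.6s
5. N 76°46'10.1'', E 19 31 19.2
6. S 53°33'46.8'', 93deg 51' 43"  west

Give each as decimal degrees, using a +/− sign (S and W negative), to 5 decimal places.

Point 1:
  φ: 0 + 31/60 + 47.6/3600 = 0.529889
  S ⇒ negate
  Lon: 33 + 38/60 + 23/3600 = 33.639722
  W ⇒ negate
Point 2:
  Lat: 76° + 21/60 + 34.82/3600 = 76 + 0.350000 + 0.009672 = 76.359672
  hemisphere S, so the sign is −
  λ: 179 + 33/60 + 31/3600 = 179.558611
  E → positive
Point 3:
  Lat: 88° + 10/60 + 59/3600 = 88 + 0.166667 + 0.016389 = 88.183056
  N ⇒ keep positive
  Lon: 59′ + 37.4″ = 59.62333′; 100 + 59.62333/60 = 100.993722
  E ⇒ keep positive
Point 4:
  φ: 35′ + 29.2″ = 35.48667′; 10 + 35.48667/60 = 10.591444
  S → negative
  λ: 42′ + 3.6″ = 42.06000′; 0 + 42.06000/60 = 0.701000
  E → positive
Point 5:
  φ: 76 + 46/60 + 10.1/3600 = 76.769472
  N → positive
  λ: 31′ + 19.2″ = 31.32000′; 19 + 31.32000/60 = 19.522000
  E ⇒ keep positive
Point 6:
  φ: 53° + 33/60 + 46.8/3600 = 53 + 0.550000 + 0.013000 = 53.563000
  S ⇒ negate
  Longitude: 51′ + 43″ = 51.71667′; 93 + 51.71667/60 = 93.861944
  W → negative

1. -0.52989, -33.63972
2. -76.35967, 179.55861
3. 88.18306, 100.99372
4. -10.59144, 0.70100
5. 76.76947, 19.52200
6. -53.56300, -93.86194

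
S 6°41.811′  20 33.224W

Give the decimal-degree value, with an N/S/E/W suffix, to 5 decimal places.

Latitude: 6 + 41.811/60 = 6.696850
Lon: 20 + 33.224/60 = 20.553733

6.69685° S, 20.55373° W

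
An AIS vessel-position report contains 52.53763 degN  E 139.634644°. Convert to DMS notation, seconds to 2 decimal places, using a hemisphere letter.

φ: 0.537630 × 60 = 32.25780′ → 32′, remainder × 60 = 15.4680″
λ: 0.634644° → 38.07864′; 0.07864 × 60 = 4.7184″

52°32′15.47″ N, 139°38′4.72″ E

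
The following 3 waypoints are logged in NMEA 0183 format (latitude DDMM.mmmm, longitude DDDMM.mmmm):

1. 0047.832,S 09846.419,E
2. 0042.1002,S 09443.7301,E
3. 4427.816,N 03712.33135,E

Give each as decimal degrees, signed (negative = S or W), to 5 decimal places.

1. -0.79720, 98.77365
2. -0.70167, 94.72884
3. 44.46360, 37.20552

Point 1:
  Latitude: split at 2 digits → 00° and 47.832′; 0 + 47.832/60 = 0.797200
  hemisphere S, so the sign is −
  λ: degrees = first 3 digits = 98, minutes = 46.419; 98 + 46.419/60 = 98.773650
  E ⇒ keep positive
Point 2:
  φ: split at 2 digits → 00° and 42.1002′; 0 + 42.1002/60 = 0.701670
  S → negative
  Lon: split at 3 digits → 094° and 43.7301′; 94 + 43.7301/60 = 94.728835
  E ⇒ keep positive
Point 3:
  φ: split at 2 digits → 44° and 27.816′; 44 + 27.816/60 = 44.463600
  N → positive
  λ: degrees = first 3 digits = 37, minutes = 12.33135; 37 + 12.33135/60 = 37.205523
  E → positive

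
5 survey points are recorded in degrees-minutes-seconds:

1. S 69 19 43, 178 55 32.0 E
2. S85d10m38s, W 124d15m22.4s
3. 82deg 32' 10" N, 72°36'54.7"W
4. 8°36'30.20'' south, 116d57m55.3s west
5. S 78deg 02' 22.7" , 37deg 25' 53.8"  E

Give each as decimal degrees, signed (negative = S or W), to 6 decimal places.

1. -69.328611, 178.925556
2. -85.177222, -124.256222
3. 82.536111, -72.615194
4. -8.608389, -116.965361
5. -78.039639, 37.431611

Point 1:
  Lat: 69° + 19/60 + 43/3600 = 69 + 0.316667 + 0.011944 = 69.3286111
  hemisphere S, so the sign is −
  Lon: 178 + 55/60 + 32/3600 = 178.9255556
  E → positive
Point 2:
  Lat: 85 + 10/60 + 38/3600 = 85.1772222
  S ⇒ negate
  Longitude: 15′ + 22.4″ = 15.37333′; 124 + 15.37333/60 = 124.2562222
  W ⇒ negate
Point 3:
  Latitude: 82 + 32/60 + 10/3600 = 82.5361111
  N → positive
  Lon: 72° + 36/60 + 54.7/3600 = 72 + 0.600000 + 0.015194 = 72.6151944
  W → negative
Point 4:
  φ: 8 + 36/60 + 30.2/3600 = 8.6083889
  S → negative
  Longitude: 116 + 57/60 + 55.3/3600 = 116.9653611
  W ⇒ negate
Point 5:
  φ: 78 + 2/60 + 22.7/3600 = 78.0396389
  S → negative
  Lon: 37° + 25/60 + 53.8/3600 = 37 + 0.416667 + 0.014944 = 37.4316111
  E ⇒ keep positive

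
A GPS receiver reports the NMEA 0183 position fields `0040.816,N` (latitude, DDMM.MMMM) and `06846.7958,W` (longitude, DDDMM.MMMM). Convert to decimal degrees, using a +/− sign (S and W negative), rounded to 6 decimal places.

0.680267, -68.779930

φ: degrees = first 2 digits = 0, minutes = 40.816; 0 + 40.816/60 = 0.6802667
N ⇒ keep positive
Lon: split at 3 digits → 068° and 46.7958′; 68 + 46.7958/60 = 68.7799300
hemisphere W, so the sign is −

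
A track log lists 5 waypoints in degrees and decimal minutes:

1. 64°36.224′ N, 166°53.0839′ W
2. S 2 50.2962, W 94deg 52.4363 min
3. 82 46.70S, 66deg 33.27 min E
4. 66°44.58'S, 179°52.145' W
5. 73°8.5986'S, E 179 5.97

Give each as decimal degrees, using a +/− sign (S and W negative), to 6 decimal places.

1. 64.603733, -166.884732
2. -2.838270, -94.873938
3. -82.778333, 66.554500
4. -66.743000, -179.869083
5. -73.143310, 179.099500

Point 1:
  Latitude: 36.224′ = 0.603733°; total 64.6037333
  N ⇒ keep positive
  Lon: 53.0839′ = 0.884732°; total 166.8847317
  W ⇒ negate
Point 2:
  φ: 2 + 50.2962/60 = 2.8382700
  S ⇒ negate
  Longitude: 52.4363′ = 0.873938°; total 94.8739383
  W ⇒ negate
Point 3:
  Latitude: 46.7′ = 0.778333°; total 82.7783333
  S → negative
  Longitude: 33.27′ = 0.554500°; total 66.5545000
  E ⇒ keep positive
Point 4:
  φ: 44.58′ = 0.743000°; total 66.7430000
  S ⇒ negate
  Lon: 179 + 52.145/60 = 179.8690833
  W ⇒ negate
Point 5:
  Latitude: 8.5986′ = 0.143310°; total 73.1433100
  S ⇒ negate
  Lon: 179 + 5.97/60 = 179.0995000
  E → positive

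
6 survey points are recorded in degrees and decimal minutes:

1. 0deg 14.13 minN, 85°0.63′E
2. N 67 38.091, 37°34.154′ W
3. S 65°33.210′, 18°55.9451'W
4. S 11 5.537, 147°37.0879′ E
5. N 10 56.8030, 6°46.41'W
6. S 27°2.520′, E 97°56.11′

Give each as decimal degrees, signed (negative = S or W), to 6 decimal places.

1. 0.235500, 85.010500
2. 67.634850, -37.569233
3. -65.553500, -18.932418
4. -11.092283, 147.618132
5. 10.946717, -6.773500
6. -27.042000, 97.935167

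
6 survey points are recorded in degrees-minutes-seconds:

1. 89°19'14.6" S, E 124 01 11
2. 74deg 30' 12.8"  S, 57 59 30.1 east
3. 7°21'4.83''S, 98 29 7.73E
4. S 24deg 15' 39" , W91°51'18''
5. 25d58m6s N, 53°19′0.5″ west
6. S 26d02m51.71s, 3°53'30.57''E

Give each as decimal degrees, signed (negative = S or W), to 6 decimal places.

1. -89.320722, 124.019722
2. -74.503556, 57.991694
3. -7.351342, 98.485481
4. -24.260833, -91.855000
5. 25.968333, -53.316806
6. -26.047697, 3.891825

Point 1:
  Latitude: 19′ + 14.6″ = 19.24333′; 89 + 19.24333/60 = 89.3207222
  S → negative
  Lon: 124 + 1/60 + 11/3600 = 124.0197222
  E ⇒ keep positive
Point 2:
  Latitude: 30′ + 12.8″ = 30.21333′; 74 + 30.21333/60 = 74.5035556
  S ⇒ negate
  Longitude: 57 + 59/60 + 30.1/3600 = 57.9916944
  E ⇒ keep positive
Point 3:
  Lat: 7° + 21/60 + 4.83/3600 = 7 + 0.350000 + 0.001342 = 7.3513417
  S → negative
  λ: 98° + 29/60 + 7.73/3600 = 98 + 0.483333 + 0.002147 = 98.4854806
  E → positive
Point 4:
  φ: 24° + 15/60 + 39/3600 = 24 + 0.250000 + 0.010833 = 24.2608333
  S → negative
  Longitude: 91° + 51/60 + 18/3600 = 91 + 0.850000 + 0.005000 = 91.8550000
  W → negative
Point 5:
  φ: 25 + 58/60 + 6/3600 = 25.9683333
  N ⇒ keep positive
  Longitude: 53° + 19/60 + 0.5/3600 = 53 + 0.316667 + 0.000139 = 53.3168056
  W ⇒ negate
Point 6:
  Latitude: 2′ + 51.71″ = 2.86183′; 26 + 2.86183/60 = 26.0476972
  S ⇒ negate
  Longitude: 53′ + 30.57″ = 53.50950′; 3 + 53.50950/60 = 3.8918250
  E ⇒ keep positive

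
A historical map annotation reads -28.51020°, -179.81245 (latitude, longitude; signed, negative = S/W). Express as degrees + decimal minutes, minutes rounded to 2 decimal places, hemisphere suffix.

Latitude is negative → S; |value| = 28.510200
Latitude: 28° + 0.510200 × 60 = 28° 30.6120′
Longitude is negative → W; |value| = 179.812450
Longitude: fractional part 0.812450 → 48.7470 minutes

28° 30.61′ S, 179° 48.75′ W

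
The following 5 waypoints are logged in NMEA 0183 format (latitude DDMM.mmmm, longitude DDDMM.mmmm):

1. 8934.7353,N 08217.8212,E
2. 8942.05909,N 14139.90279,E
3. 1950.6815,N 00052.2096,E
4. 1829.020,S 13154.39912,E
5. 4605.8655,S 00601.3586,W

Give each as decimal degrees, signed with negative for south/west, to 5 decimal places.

Point 1:
  Latitude: split at 2 digits → 89° and 34.7353′; 89 + 34.7353/60 = 89.578922
  N ⇒ keep positive
  Lon: degrees = first 3 digits = 82, minutes = 17.8212; 82 + 17.8212/60 = 82.297020
  E ⇒ keep positive
Point 2:
  Latitude: degrees = first 2 digits = 89, minutes = 42.05909; 89 + 42.05909/60 = 89.700985
  N → positive
  Lon: degrees = first 3 digits = 141, minutes = 39.90279; 141 + 39.90279/60 = 141.665047
  E → positive
Point 3:
  Lat: split at 2 digits → 19° and 50.6815′; 19 + 50.6815/60 = 19.844692
  N → positive
  Longitude: degrees = first 3 digits = 0, minutes = 52.2096; 0 + 52.2096/60 = 0.870160
  E ⇒ keep positive
Point 4:
  Lat: degrees = first 2 digits = 18, minutes = 29.02; 18 + 29.02/60 = 18.483667
  S ⇒ negate
  Lon: split at 3 digits → 131° and 54.39912′; 131 + 54.39912/60 = 131.906652
  E → positive
Point 5:
  φ: degrees = first 2 digits = 46, minutes = 5.8655; 46 + 5.8655/60 = 46.097758
  S ⇒ negate
  Lon: degrees = first 3 digits = 6, minutes = 1.3586; 6 + 1.3586/60 = 6.022643
  hemisphere W, so the sign is −

1. 89.57892, 82.29702
2. 89.70098, 141.66505
3. 19.84469, 0.87016
4. -18.48367, 131.90665
5. -46.09776, -6.02264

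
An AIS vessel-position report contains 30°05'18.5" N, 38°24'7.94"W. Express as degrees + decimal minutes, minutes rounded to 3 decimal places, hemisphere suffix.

30° 5.308′ N, 38° 24.132′ W

Latitude: seconds/60 = 0.30833; minutes = 5 + 0.30833 = 5.30833
λ: 24 + 7.94/60 = 24.13233′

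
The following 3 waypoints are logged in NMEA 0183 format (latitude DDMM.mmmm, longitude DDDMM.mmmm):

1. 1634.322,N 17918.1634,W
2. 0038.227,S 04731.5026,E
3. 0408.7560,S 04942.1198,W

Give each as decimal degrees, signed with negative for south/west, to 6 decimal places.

Point 1:
  φ: degrees = first 2 digits = 16, minutes = 34.322; 16 + 34.322/60 = 16.5720333
  N → positive
  λ: split at 3 digits → 179° and 18.1634′; 179 + 18.1634/60 = 179.3027233
  hemisphere W, so the sign is −
Point 2:
  φ: split at 2 digits → 00° and 38.227′; 0 + 38.227/60 = 0.6371167
  hemisphere S, so the sign is −
  λ: split at 3 digits → 047° and 31.5026′; 47 + 31.5026/60 = 47.5250433
  E ⇒ keep positive
Point 3:
  Lat: degrees = first 2 digits = 4, minutes = 8.756; 4 + 8.756/60 = 4.1459333
  S → negative
  λ: split at 3 digits → 049° and 42.1198′; 49 + 42.1198/60 = 49.7019967
  W → negative

1. 16.572033, -179.302723
2. -0.637117, 47.525043
3. -4.145933, -49.701997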